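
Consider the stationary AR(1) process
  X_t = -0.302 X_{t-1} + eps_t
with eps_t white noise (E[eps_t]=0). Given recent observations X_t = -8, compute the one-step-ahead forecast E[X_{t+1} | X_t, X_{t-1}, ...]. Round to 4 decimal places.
E[X_{t+1} \mid \mathcal F_t] = 2.4160

For an AR(p) model X_t = c + sum_i phi_i X_{t-i} + eps_t, the
one-step-ahead conditional mean is
  E[X_{t+1} | X_t, ...] = c + sum_i phi_i X_{t+1-i}.
Substitute known values:
  E[X_{t+1} | ...] = (-0.302) * (-8)
                   = 2.4160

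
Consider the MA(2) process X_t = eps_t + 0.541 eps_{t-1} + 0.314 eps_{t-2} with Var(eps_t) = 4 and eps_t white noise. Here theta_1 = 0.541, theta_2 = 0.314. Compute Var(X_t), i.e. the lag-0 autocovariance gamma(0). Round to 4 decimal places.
\gamma(0) = 5.5651

For an MA(q) process X_t = eps_t + sum_i theta_i eps_{t-i} with
Var(eps_t) = sigma^2, the variance is
  gamma(0) = sigma^2 * (1 + sum_i theta_i^2).
  sum_i theta_i^2 = (0.541)^2 + (0.314)^2 = 0.292681 + 0.098596 = 0.391277.
  gamma(0) = 4 * (1 + 0.391277) = 4 * 1.391277 = 5.565108, which rounds to 5.5651.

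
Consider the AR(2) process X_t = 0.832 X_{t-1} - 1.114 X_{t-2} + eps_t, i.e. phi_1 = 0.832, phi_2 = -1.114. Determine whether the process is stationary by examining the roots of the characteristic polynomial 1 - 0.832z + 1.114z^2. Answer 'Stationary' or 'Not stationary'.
\text{Not stationary}

The AR(p) characteristic polynomial is P(z) = 1 - 0.832z + 1.114z^2.
Stationarity requires all roots to lie outside the unit circle, i.e. |z| > 1 for every root.
Set 1 + (-0.832) z + (1.114) z^2 = 0, i.e. a z^2 + b z + c = 0 with a = 1.114, b = -0.832, c = 1.
Discriminant D = b^2 - 4ac = (-0.832)^2 - 4*(1.114)*1 = 0.692224 - (4.456) = -3.763776.
D < 0, so the roots are the complex-conjugate pair z = (-b +/- i sqrt(-D)) / (2a) = 0.3734 +/- 0.8708i.
For a conjugate pair |z|^2 = z * conj(z) = (product of roots) = c/a = 1/(1.114) = 0.897666, so |z| = sqrt(0.897666) = 0.9475 for both roots.
Moduli of all roots: 0.9475, 0.9475.
All moduli strictly greater than 1? No.
Verdict: Not stationary.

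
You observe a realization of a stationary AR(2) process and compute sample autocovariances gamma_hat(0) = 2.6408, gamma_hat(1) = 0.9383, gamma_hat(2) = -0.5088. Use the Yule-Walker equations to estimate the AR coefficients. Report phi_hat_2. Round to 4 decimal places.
\hat\phi_{2} = -0.3650

The Yule-Walker equations for an AR(p) process read, in matrix form,
  Gamma_p phi = r_p,   with   (Gamma_p)_{ij} = gamma(|i - j|),
                       (r_p)_i = gamma(i),   i,j = 1..p.
Substitute the sample gammas (Toeplitz matrix and right-hand side of size 2):
  Gamma_p = [[2.6408, 0.9383], [0.9383, 2.6408]]
  r_p     = [0.9383, -0.5088]
Written out:
  2.6408 phi_1 + 0.9383 phi_2 = 0.9383
  0.9383 phi_1 + 2.6408 phi_2 = -0.5088
Solve by Cramer's rule:
  det = gamma(0)^2 - gamma(1)^2 = (2.6408)^2 - (0.9383)^2 = 6.97382464 - 0.88040689 = 6.09341775
  phi_hat_1 = [gamma(1) gamma(0) - gamma(1) gamma(2)] / det = [(0.9383)(2.6408) - (0.9383)(-0.5088)] / 6.09341775 = 2.95526968 / 6.09341775 = 0.485
  phi_hat_2 = [gamma(0) gamma(2) - gamma(1)^2] / det = [(2.6408)(-0.5088) - (0.9383)^2] / 6.09341775 = -2.22404593 / 6.09341775 = -0.365
So phi_hat = [0.4850, -0.3650].
Therefore phi_hat_2 = -0.3650.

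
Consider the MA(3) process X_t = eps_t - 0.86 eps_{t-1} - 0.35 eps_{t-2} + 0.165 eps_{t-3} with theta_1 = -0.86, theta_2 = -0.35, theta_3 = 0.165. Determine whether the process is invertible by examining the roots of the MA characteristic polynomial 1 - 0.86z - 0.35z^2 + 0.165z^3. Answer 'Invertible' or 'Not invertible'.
\text{Not invertible}

The MA(q) characteristic polynomial is P(z) = 1 - 0.86z - 0.35z^2 + 0.165z^3.
Invertibility requires all roots to lie outside the unit circle, i.e. |z| > 1 for every root.
Degree 3: look for a simple real root z0 first, then factor out (1 - z/z0) and solve the remaining quadratic.
Testing z0 = -2: P(-2) = 1 + (-0.86)(-2) + (-0.35)(-2)^2 + (0.165)(-2)^3
  = 1 + (1.72) + (-1.4) + (-1.32) = 0.  So z_0 = -2 is a root, |z_0| = 2.
Divide out the factor (1 + 0.5 z) = (1 - z/z0) (since 1/z0 = -0.5):
  P(z) = (1 + 0.5 z)(1 + (-1.36) z + (0.33) z^2)
  [check: z-coef -1.36 - (-0.5) = -0.86; z^2-coef 0.33 - (-0.5)(-1.36) = -0.35; z^3-coef -(-0.5)(0.33) = 0.165.]
Remaining roots from the quadratic factor 1 + (-1.36) z + (0.33) z^2:
  Set 1 + (-1.36) z + (0.33) z^2 = 0, i.e. a z^2 + b z + c = 0 with a = 0.33, b = -1.36, c = 1.
  Discriminant D = b^2 - 4ac = (-1.36)^2 - 4*(0.33)*1 = 1.8496 - (1.32) = 0.5296.
  D >= 0, so the roots are real: z = (-b +/- sqrt(D)) / (2a) = (1.36 +/- 0.727736) / (0.66).
    z_1 = (1.36 + 0.727736) / (0.66) = 3.1632,   |z_1| = 3.1632.
    z_2 = (1.36 - 0.727736) / (0.66) = 0.958,   |z_2| = 0.958.
Moduli of all roots: 2.0000, 3.1632, 0.9580.
All moduli strictly greater than 1? No.
Verdict: Not invertible.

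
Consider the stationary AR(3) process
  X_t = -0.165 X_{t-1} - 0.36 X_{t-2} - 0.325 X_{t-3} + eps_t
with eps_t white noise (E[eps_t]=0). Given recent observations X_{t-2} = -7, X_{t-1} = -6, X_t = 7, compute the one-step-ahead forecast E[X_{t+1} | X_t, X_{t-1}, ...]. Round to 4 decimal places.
E[X_{t+1} \mid \mathcal F_t] = 3.2800

For an AR(p) model X_t = c + sum_i phi_i X_{t-i} + eps_t, the
one-step-ahead conditional mean is
  E[X_{t+1} | X_t, ...] = c + sum_i phi_i X_{t+1-i}.
Substitute known values:
  E[X_{t+1} | ...] = (-0.165) * (7) + (-0.36) * (-6) + (-0.325) * (-7)
                   = 3.2800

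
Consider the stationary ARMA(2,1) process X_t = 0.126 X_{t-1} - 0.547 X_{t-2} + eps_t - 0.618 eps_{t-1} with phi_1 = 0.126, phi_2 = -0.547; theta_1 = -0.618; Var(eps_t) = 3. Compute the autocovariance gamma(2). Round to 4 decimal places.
\gamma(2) = -3.1146

Multiply the model equation by X_{t-k} and take expectations. With theta_0 = psi_0 = 1 and psi_j the MA(infinity) weights, this gives
  gamma(k) - sum_i phi_i gamma(k-i) = c_k,
  c_k = sigma^2 * sum_{j=k..q} theta_j psi_{j-k}   (c_k = 0 for k > q),
using gamma(-m) = gamma(m).
psi-weights needed (psi_j = theta_j + sum_i phi_i psi_{j-i}):
  psi_1 = theta_1 + phi_1 = -0.618 + (0.126) = -0.492
Right-hand sides:
  c_0 = sigma^2 (1 + theta_1 psi_1) = 3 * (1 + (-0.618)(-0.492)) = 3 * 1.304056 = 3.912168
  c_1 = sigma^2 theta_1 = 3 * (-0.618) = -1.854
  c_2 = 0
Equations for k = 0, 1, 2 (AR order 2, c_2 = 0):
  (E0) gamma(0) = phi_1 gamma(1) + phi_2 gamma(2) + c_0
  (E1) gamma(1) = phi_1 gamma(0) + phi_2 gamma(1) + c_1
  (E2) gamma(2) = phi_1 gamma(1) + phi_2 gamma(0)
From (E1): gamma(1) = A gamma(0) + B with
  A = phi_1 / (1 - phi_2) = 0.126 / 1.547 = 0.081448,   B = c_1 / (1 - phi_2) = -1.854 / 1.547 = -1.198449.
Insert (E2) into (E0): gamma(0) (1 - phi_2^2) = phi_1 (1 + phi_2) gamma(1) + c_0.
  phi_1 (1 + phi_2) = (0.126)(0.453) = 0.057078,   1 - phi_2^2 = 0.700791.
Replace gamma(1) by A gamma(0) + B and collect gamma(0):
  gamma(0) [0.700791 - (0.057078)(0.081448)] = (0.057078)(-1.198449) + 3.912168
  gamma(0) * 0.696142 = 3.843763
  gamma(0) = 3.843763 / 0.696142 = 5.521521.
  gamma(1) = A gamma(0) + B = (0.081448)(5.521521) + (-1.198449) = -0.748732.
  gamma(2) = phi_1 gamma(1) + phi_2 gamma(0) = (0.126)(-0.748732) + (-0.547)(5.521521) = -3.114612.
Therefore gamma(2) = -3.1146 (to 4 decimal places).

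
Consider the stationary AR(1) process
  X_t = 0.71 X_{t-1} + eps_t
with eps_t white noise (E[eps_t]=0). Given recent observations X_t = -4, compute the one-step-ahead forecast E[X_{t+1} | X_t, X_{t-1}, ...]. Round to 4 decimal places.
E[X_{t+1} \mid \mathcal F_t] = -2.8400

For an AR(p) model X_t = c + sum_i phi_i X_{t-i} + eps_t, the
one-step-ahead conditional mean is
  E[X_{t+1} | X_t, ...] = c + sum_i phi_i X_{t+1-i}.
Substitute known values:
  E[X_{t+1} | ...] = (0.71) * (-4)
                   = -2.8400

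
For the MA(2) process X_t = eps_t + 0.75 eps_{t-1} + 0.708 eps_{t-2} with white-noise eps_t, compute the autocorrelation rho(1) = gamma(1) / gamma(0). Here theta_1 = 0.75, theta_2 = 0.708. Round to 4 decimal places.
\rho(1) = 0.6207

For an MA(q) process with theta_0 = 1, the autocovariance is
  gamma(k) = sigma^2 * sum_{i=0..q-k} theta_i * theta_{i+k},
and rho(k) = gamma(k) / gamma(0). Sigma^2 cancels.
  numerator   = (1)*(0.75) + (0.75)*(0.708) = 1.281.
  denominator = (1)^2 + (0.75)^2 + (0.708)^2 = 2.063764.
  rho(1) = 1.281 / 2.063764 = 0.6207.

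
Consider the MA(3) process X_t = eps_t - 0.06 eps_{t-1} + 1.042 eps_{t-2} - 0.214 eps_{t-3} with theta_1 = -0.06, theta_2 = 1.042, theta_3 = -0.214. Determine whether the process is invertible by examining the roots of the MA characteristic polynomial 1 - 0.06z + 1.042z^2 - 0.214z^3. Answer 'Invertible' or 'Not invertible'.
\text{Not invertible}

The MA(q) characteristic polynomial is P(z) = 1 - 0.06z + 1.042z^2 - 0.214z^3.
Invertibility requires all roots to lie outside the unit circle, i.e. |z| > 1 for every root.
Degree 3: look for a simple real root z0 first, then factor out (1 - z/z0) and solve the remaining quadratic.
Testing z0 = 5: P(5) = 1 + (-0.06)(5) + (1.042)(5)^2 + (-0.214)(5)^3
  = 1 + (-0.3) + (26.05) + (-26.75) = 0.  So z_0 = 5 is a root, |z_0| = 5.
Divide out the factor (1 - 0.2 z) = (1 - z/z0) (since 1/z0 = 0.2):
  P(z) = (1 - 0.2 z)(1 + (0.14) z + (1.07) z^2)
  [check: z-coef 0.14 - (0.2) = -0.06; z^2-coef 1.07 - (0.2)(0.14) = 1.042; z^3-coef -(0.2)(1.07) = -0.214.]
Remaining roots from the quadratic factor 1 + (0.14) z + (1.07) z^2:
  Set 1 + (0.14) z + (1.07) z^2 = 0, i.e. a z^2 + b z + c = 0 with a = 1.07, b = 0.14, c = 1.
  Discriminant D = b^2 - 4ac = (0.14)^2 - 4*(1.07)*1 = 0.0196 - (4.28) = -4.2604.
  D < 0, so the roots are the complex-conjugate pair z = (-b +/- i sqrt(-D)) / (2a) = -0.0654 +/- 0.9645i.
  For a conjugate pair |z|^2 = z * conj(z) = (product of roots) = c/a = 1/(1.07) = 0.934579, so |z| = sqrt(0.934579) = 0.9667 for both roots.
Moduli of all roots: 5.0000, 0.9667, 0.9667.
All moduli strictly greater than 1? No.
Verdict: Not invertible.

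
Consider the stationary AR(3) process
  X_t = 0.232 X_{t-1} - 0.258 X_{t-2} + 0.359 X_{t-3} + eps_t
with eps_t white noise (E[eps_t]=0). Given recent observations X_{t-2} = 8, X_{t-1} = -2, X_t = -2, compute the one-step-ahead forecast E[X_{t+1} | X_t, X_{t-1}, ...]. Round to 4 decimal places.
E[X_{t+1} \mid \mathcal F_t] = 2.9240

For an AR(p) model X_t = c + sum_i phi_i X_{t-i} + eps_t, the
one-step-ahead conditional mean is
  E[X_{t+1} | X_t, ...] = c + sum_i phi_i X_{t+1-i}.
Substitute known values:
  E[X_{t+1} | ...] = (0.232) * (-2) + (-0.258) * (-2) + (0.359) * (8)
                   = 2.9240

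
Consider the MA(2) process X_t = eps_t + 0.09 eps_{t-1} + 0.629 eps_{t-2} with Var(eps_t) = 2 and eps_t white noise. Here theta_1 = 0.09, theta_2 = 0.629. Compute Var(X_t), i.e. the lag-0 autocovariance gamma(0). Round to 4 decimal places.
\gamma(0) = 2.8075

For an MA(q) process X_t = eps_t + sum_i theta_i eps_{t-i} with
Var(eps_t) = sigma^2, the variance is
  gamma(0) = sigma^2 * (1 + sum_i theta_i^2).
  sum_i theta_i^2 = (0.09)^2 + (0.629)^2 = 0.0081 + 0.395641 = 0.403741.
  gamma(0) = 2 * (1 + 0.403741) = 2 * 1.403741 = 2.807482, which rounds to 2.8075.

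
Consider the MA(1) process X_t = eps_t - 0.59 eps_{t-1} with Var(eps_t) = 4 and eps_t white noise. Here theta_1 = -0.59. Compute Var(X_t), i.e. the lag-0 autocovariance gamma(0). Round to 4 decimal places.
\gamma(0) = 5.3924

For an MA(q) process X_t = eps_t + sum_i theta_i eps_{t-i} with
Var(eps_t) = sigma^2, the variance is
  gamma(0) = sigma^2 * (1 + sum_i theta_i^2).
  sum_i theta_i^2 = (-0.59)^2 = 0.3481.
  gamma(0) = 4 * (1 + 0.3481) = 4 * 1.3481 = 5.3924.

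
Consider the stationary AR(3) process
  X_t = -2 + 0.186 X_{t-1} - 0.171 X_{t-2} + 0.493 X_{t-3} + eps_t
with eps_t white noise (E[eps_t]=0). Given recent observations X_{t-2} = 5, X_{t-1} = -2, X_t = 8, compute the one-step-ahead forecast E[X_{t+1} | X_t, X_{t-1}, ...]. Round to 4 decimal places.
E[X_{t+1} \mid \mathcal F_t] = 2.2950

For an AR(p) model X_t = c + sum_i phi_i X_{t-i} + eps_t, the
one-step-ahead conditional mean is
  E[X_{t+1} | X_t, ...] = c + sum_i phi_i X_{t+1-i}.
Substitute known values:
  E[X_{t+1} | ...] = -2 + (0.186) * (8) + (-0.171) * (-2) + (0.493) * (5)
                   = 2.2950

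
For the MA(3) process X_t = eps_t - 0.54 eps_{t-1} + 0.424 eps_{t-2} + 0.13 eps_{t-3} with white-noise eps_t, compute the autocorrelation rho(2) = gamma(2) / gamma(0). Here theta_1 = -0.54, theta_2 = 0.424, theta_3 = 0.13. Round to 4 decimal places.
\rho(2) = 0.2377

For an MA(q) process with theta_0 = 1, the autocovariance is
  gamma(k) = sigma^2 * sum_{i=0..q-k} theta_i * theta_{i+k},
and rho(k) = gamma(k) / gamma(0). Sigma^2 cancels.
  numerator   = (1)*(0.424) + (-0.54)*(0.13) = 0.3538.
  denominator = (1)^2 + (-0.54)^2 + (0.424)^2 + (0.13)^2 = 1.488276.
  rho(2) = 0.3538 / 1.488276 = 0.2377.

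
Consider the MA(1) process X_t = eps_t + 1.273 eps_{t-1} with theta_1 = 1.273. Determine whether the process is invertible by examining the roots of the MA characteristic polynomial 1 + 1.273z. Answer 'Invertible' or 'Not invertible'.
\text{Not invertible}

The MA(q) characteristic polynomial is P(z) = 1 + 1.273z.
Invertibility requires all roots to lie outside the unit circle, i.e. |z| > 1 for every root.
This is linear in z: 1 + (1.273) z = 0  =>  z = -1/(1.273) = -0.785546,  |z| = 0.785546.
Moduli of all roots: 0.7855.
All moduli strictly greater than 1? No.
Verdict: Not invertible.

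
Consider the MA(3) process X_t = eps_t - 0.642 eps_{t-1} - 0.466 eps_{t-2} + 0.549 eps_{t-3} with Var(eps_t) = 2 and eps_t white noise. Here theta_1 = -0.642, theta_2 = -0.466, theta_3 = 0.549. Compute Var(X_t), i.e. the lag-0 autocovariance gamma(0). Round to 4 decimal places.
\gamma(0) = 3.8614

For an MA(q) process X_t = eps_t + sum_i theta_i eps_{t-i} with
Var(eps_t) = sigma^2, the variance is
  gamma(0) = sigma^2 * (1 + sum_i theta_i^2).
  sum_i theta_i^2 = (-0.642)^2 + (-0.466)^2 + (0.549)^2 = 0.412164 + 0.217156 + 0.301401 = 0.930721.
  gamma(0) = 2 * (1 + 0.930721) = 2 * 1.930721 = 3.861442, which rounds to 3.8614.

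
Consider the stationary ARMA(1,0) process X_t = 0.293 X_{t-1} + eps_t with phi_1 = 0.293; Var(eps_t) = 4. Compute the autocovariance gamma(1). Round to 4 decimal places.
\gamma(1) = 1.2821

Multiply the model equation by X_{t-k} and take expectations. With theta_0 = psi_0 = 1 and psi_j the MA(infinity) weights, this gives
  gamma(k) - sum_i phi_i gamma(k-i) = c_k,
  c_k = sigma^2 * sum_{j=k..q} theta_j psi_{j-k}   (c_k = 0 for k > q),
using gamma(-m) = gamma(m).
Pure AR (q = 0): c_0 = sigma^2 = 4, c_k = 0 for k >= 1.
Equations for k = 0 and k = 1 (AR order 1):
  gamma(0) = phi_1 gamma(1) + c_0
  gamma(1) = phi_1 gamma(0) + c_1
Substituting the second into the first: gamma(0) (1 - phi_1^2) = c_0 + phi_1 c_1, so
  gamma(0) = c_0 / (1 - phi_1^2) = 4 / (1 - (0.293)^2) = 4 / 0.914151 = 4.375645.
  gamma(1) = phi_1 gamma(0) = (0.293)(4.375645) = 1.282064.
Therefore gamma(1) = 1.2821 (to 4 decimal places).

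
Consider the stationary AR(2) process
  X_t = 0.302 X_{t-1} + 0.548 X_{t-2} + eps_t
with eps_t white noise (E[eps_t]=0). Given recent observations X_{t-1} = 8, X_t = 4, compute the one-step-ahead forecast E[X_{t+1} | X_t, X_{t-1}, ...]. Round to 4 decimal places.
E[X_{t+1} \mid \mathcal F_t] = 5.5920

For an AR(p) model X_t = c + sum_i phi_i X_{t-i} + eps_t, the
one-step-ahead conditional mean is
  E[X_{t+1} | X_t, ...] = c + sum_i phi_i X_{t+1-i}.
Substitute known values:
  E[X_{t+1} | ...] = (0.302) * (4) + (0.548) * (8)
                   = 5.5920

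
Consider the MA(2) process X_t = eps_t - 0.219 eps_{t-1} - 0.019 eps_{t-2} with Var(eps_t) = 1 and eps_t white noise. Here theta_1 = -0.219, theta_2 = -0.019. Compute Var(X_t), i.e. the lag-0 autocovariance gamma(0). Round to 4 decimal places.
\gamma(0) = 1.0483

For an MA(q) process X_t = eps_t + sum_i theta_i eps_{t-i} with
Var(eps_t) = sigma^2, the variance is
  gamma(0) = sigma^2 * (1 + sum_i theta_i^2).
  sum_i theta_i^2 = (-0.219)^2 + (-0.019)^2 = 0.047961 + 0.000361 = 0.048322.
  gamma(0) = 1 * (1 + 0.048322) = 1 * 1.048322 = 1.048322, which rounds to 1.0483.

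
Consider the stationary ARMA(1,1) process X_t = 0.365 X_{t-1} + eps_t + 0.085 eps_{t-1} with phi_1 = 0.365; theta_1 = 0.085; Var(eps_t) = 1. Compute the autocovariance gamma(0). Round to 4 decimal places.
\gamma(0) = 1.2336

Multiply the model equation by X_{t-k} and take expectations. With theta_0 = psi_0 = 1 and psi_j the MA(infinity) weights, this gives
  gamma(k) - sum_i phi_i gamma(k-i) = c_k,
  c_k = sigma^2 * sum_{j=k..q} theta_j psi_{j-k}   (c_k = 0 for k > q),
using gamma(-m) = gamma(m).
psi-weights needed (psi_j = theta_j + sum_i phi_i psi_{j-i}):
  psi_1 = theta_1 + phi_1 = 0.085 + (0.365) = 0.45
Right-hand sides:
  c_0 = sigma^2 (1 + theta_1 psi_1) = 1 * (1 + (0.085)(0.45)) = 1 * 1.03825 = 1.03825
  c_1 = sigma^2 theta_1 = 1 * (0.085) = 0.085
  c_2 = 0
Equations for k = 0 and k = 1 (AR order 1):
  gamma(0) = phi_1 gamma(1) + c_0
  gamma(1) = phi_1 gamma(0) + c_1
Substituting the second into the first: gamma(0) (1 - phi_1^2) = c_0 + phi_1 c_1, so
  gamma(0) = (c_0 + phi_1 c_1) / (1 - phi_1^2) = (1.03825 + (0.365)(0.085)) / (1 - (0.365)^2) = 1.069275 / 0.866775 = 1.233625.
Therefore gamma(0) = 1.2336 (to 4 decimal places).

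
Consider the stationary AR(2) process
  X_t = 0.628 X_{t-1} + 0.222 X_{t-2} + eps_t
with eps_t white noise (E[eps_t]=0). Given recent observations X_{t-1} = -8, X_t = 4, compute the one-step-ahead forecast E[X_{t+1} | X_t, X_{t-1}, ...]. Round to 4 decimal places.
E[X_{t+1} \mid \mathcal F_t] = 0.7360

For an AR(p) model X_t = c + sum_i phi_i X_{t-i} + eps_t, the
one-step-ahead conditional mean is
  E[X_{t+1} | X_t, ...] = c + sum_i phi_i X_{t+1-i}.
Substitute known values:
  E[X_{t+1} | ...] = (0.628) * (4) + (0.222) * (-8)
                   = 0.7360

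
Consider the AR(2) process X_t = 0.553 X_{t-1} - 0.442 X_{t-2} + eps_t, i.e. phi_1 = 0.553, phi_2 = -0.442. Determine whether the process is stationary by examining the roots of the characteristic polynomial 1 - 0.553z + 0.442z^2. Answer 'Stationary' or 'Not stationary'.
\text{Stationary}

The AR(p) characteristic polynomial is P(z) = 1 - 0.553z + 0.442z^2.
Stationarity requires all roots to lie outside the unit circle, i.e. |z| > 1 for every root.
Set 1 + (-0.553) z + (0.442) z^2 = 0, i.e. a z^2 + b z + c = 0 with a = 0.442, b = -0.553, c = 1.
Discriminant D = b^2 - 4ac = (-0.553)^2 - 4*(0.442)*1 = 0.305809 - (1.768) = -1.462191.
D < 0, so the roots are the complex-conjugate pair z = (-b +/- i sqrt(-D)) / (2a) = 0.6256 +/- 1.3679i.
For a conjugate pair |z|^2 = z * conj(z) = (product of roots) = c/a = 1/(0.442) = 2.262443, so |z| = sqrt(2.262443) = 1.5041 for both roots.
Moduli of all roots: 1.5041, 1.5041.
All moduli strictly greater than 1? Yes.
Verdict: Stationary.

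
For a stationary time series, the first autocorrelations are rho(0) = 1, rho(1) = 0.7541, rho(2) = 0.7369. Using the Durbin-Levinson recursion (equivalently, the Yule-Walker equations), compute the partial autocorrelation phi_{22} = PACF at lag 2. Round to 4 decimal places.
\phi_{22} = 0.3900

The PACF at lag k is phi_{kk}, the last component of the solution
to the Yule-Walker system G_k phi = r_k where
  (G_k)_{ij} = rho(|i - j|), (r_k)_i = rho(i), i,j = 1..k.
Equivalently, Durbin-Levinson gives phi_{kk} iteratively:
  phi_{11} = rho(1)
  phi_{kk} = [rho(k) - sum_{j=1..k-1} phi_{k-1,j} rho(k-j)]
            / [1 - sum_{j=1..k-1} phi_{k-1,j} rho(j)],
  phi_{k,j} = phi_{k-1,j} - phi_{kk} phi_{k-1,k-j},  j = 1..k-1.
Step k = 1:
  phi_11 = rho(1) = 0.7541.
Step k = 2:
  phi_22 = [rho(2) - phi_11 rho(1)] / [1 - phi_11 rho(1)] = [0.7369 - (0.7541)(0.7541)] / [1 - (0.7541)(0.7541)]
         = 0.16823319 / 0.43133319 = 0.39.
Therefore phi_{22} = 0.3900.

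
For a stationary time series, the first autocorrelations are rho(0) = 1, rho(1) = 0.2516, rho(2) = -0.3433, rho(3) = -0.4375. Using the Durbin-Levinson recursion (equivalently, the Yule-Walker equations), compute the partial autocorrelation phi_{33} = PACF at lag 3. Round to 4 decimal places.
\phi_{33} = -0.2689

The PACF at lag k is phi_{kk}, the last component of the solution
to the Yule-Walker system G_k phi = r_k where
  (G_k)_{ij} = rho(|i - j|), (r_k)_i = rho(i), i,j = 1..k.
Equivalently, Durbin-Levinson gives phi_{kk} iteratively:
  phi_{11} = rho(1)
  phi_{kk} = [rho(k) - sum_{j=1..k-1} phi_{k-1,j} rho(k-j)]
            / [1 - sum_{j=1..k-1} phi_{k-1,j} rho(j)],
  phi_{k,j} = phi_{k-1,j} - phi_{kk} phi_{k-1,k-j},  j = 1..k-1.
Step k = 1:
  phi_11 = rho(1) = 0.2516.
Step k = 2:
  phi_22 = [rho(2) - phi_11 rho(1)] / [1 - phi_11 rho(1)] = [-0.3433 - (0.2516)(0.2516)] / [1 - (0.2516)(0.2516)]
         = -0.40660256 / 0.93669744 = -0.434081.
  Update: phi_21 = phi_11 - phi_22 phi_11 = 0.2516 - (-0.434081)(0.2516) = 0.360815.
Step k = 3:
  phi_33 = [rho(3) - phi_21 rho(2) - phi_22 rho(1)] / [1 - phi_21 rho(1) - phi_22 rho(2)]
    numerator   = -0.4375 - (0.360815)(-0.3433) - (-0.434081)(0.2516) = -0.20441751
    denominator = 1 - (0.360815)(0.2516) - (-0.434081)(-0.3433) = 0.76019899
  phi_33 = -0.20441751 / 0.76019899 = -0.2689.
Therefore phi_{33} = -0.2689.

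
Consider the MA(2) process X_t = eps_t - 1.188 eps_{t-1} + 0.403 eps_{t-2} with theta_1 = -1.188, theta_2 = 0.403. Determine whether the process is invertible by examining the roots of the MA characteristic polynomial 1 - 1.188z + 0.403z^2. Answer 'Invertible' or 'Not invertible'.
\text{Invertible}

The MA(q) characteristic polynomial is P(z) = 1 - 1.188z + 0.403z^2.
Invertibility requires all roots to lie outside the unit circle, i.e. |z| > 1 for every root.
Set 1 + (-1.188) z + (0.403) z^2 = 0, i.e. a z^2 + b z + c = 0 with a = 0.403, b = -1.188, c = 1.
Discriminant D = b^2 - 4ac = (-1.188)^2 - 4*(0.403)*1 = 1.411344 - (1.612) = -0.200656.
D < 0, so the roots are the complex-conjugate pair z = (-b +/- i sqrt(-D)) / (2a) = 1.4739 +/- 0.5558i.
For a conjugate pair |z|^2 = z * conj(z) = (product of roots) = c/a = 1/(0.403) = 2.48139, so |z| = sqrt(2.48139) = 1.5752 for both roots.
Moduli of all roots: 1.5752, 1.5752.
All moduli strictly greater than 1? Yes.
Verdict: Invertible.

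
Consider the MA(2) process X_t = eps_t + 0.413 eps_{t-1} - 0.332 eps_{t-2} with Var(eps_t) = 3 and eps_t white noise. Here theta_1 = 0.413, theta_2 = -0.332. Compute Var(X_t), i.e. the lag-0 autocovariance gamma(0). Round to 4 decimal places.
\gamma(0) = 3.8424

For an MA(q) process X_t = eps_t + sum_i theta_i eps_{t-i} with
Var(eps_t) = sigma^2, the variance is
  gamma(0) = sigma^2 * (1 + sum_i theta_i^2).
  sum_i theta_i^2 = (0.413)^2 + (-0.332)^2 = 0.170569 + 0.110224 = 0.280793.
  gamma(0) = 3 * (1 + 0.280793) = 3 * 1.280793 = 3.842379, which rounds to 3.8424.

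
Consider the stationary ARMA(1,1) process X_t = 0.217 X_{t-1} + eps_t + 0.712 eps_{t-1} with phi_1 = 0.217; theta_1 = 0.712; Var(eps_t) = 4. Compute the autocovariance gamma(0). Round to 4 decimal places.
\gamma(0) = 7.6228

Multiply the model equation by X_{t-k} and take expectations. With theta_0 = psi_0 = 1 and psi_j the MA(infinity) weights, this gives
  gamma(k) - sum_i phi_i gamma(k-i) = c_k,
  c_k = sigma^2 * sum_{j=k..q} theta_j psi_{j-k}   (c_k = 0 for k > q),
using gamma(-m) = gamma(m).
psi-weights needed (psi_j = theta_j + sum_i phi_i psi_{j-i}):
  psi_1 = theta_1 + phi_1 = 0.712 + (0.217) = 0.929
Right-hand sides:
  c_0 = sigma^2 (1 + theta_1 psi_1) = 4 * (1 + (0.712)(0.929)) = 4 * 1.661448 = 6.645792
  c_1 = sigma^2 theta_1 = 4 * (0.712) = 2.848
  c_2 = 0
Equations for k = 0 and k = 1 (AR order 1):
  gamma(0) = phi_1 gamma(1) + c_0
  gamma(1) = phi_1 gamma(0) + c_1
Substituting the second into the first: gamma(0) (1 - phi_1^2) = c_0 + phi_1 c_1, so
  gamma(0) = (c_0 + phi_1 c_1) / (1 - phi_1^2) = (6.645792 + (0.217)(2.848)) / (1 - (0.217)^2) = 7.263808 / 0.952911 = 7.622756.
Therefore gamma(0) = 7.6228 (to 4 decimal places).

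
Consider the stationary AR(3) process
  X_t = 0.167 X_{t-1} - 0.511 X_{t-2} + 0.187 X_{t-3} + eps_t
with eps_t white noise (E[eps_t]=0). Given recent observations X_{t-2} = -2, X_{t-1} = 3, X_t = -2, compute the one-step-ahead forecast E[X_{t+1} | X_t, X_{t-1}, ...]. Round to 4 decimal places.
E[X_{t+1} \mid \mathcal F_t] = -2.2410

For an AR(p) model X_t = c + sum_i phi_i X_{t-i} + eps_t, the
one-step-ahead conditional mean is
  E[X_{t+1} | X_t, ...] = c + sum_i phi_i X_{t+1-i}.
Substitute known values:
  E[X_{t+1} | ...] = (0.167) * (-2) + (-0.511) * (3) + (0.187) * (-2)
                   = -2.2410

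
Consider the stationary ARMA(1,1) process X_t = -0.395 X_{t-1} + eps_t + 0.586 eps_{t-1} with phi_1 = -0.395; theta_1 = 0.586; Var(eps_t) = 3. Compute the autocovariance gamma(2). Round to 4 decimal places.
\gamma(2) = -0.2061

Multiply the model equation by X_{t-k} and take expectations. With theta_0 = psi_0 = 1 and psi_j the MA(infinity) weights, this gives
  gamma(k) - sum_i phi_i gamma(k-i) = c_k,
  c_k = sigma^2 * sum_{j=k..q} theta_j psi_{j-k}   (c_k = 0 for k > q),
using gamma(-m) = gamma(m).
psi-weights needed (psi_j = theta_j + sum_i phi_i psi_{j-i}):
  psi_1 = theta_1 + phi_1 = 0.586 + (-0.395) = 0.191
Right-hand sides:
  c_0 = sigma^2 (1 + theta_1 psi_1) = 3 * (1 + (0.586)(0.191)) = 3 * 1.111926 = 3.335778
  c_1 = sigma^2 theta_1 = 3 * (0.586) = 1.758
  c_2 = 0
Equations for k = 0 and k = 1 (AR order 1):
  gamma(0) = phi_1 gamma(1) + c_0
  gamma(1) = phi_1 gamma(0) + c_1
Substituting the second into the first: gamma(0) (1 - phi_1^2) = c_0 + phi_1 c_1, so
  gamma(0) = (c_0 + phi_1 c_1) / (1 - phi_1^2) = (3.335778 + (-0.395)(1.758)) / (1 - (-0.395)^2) = 2.641368 / 0.843975 = 3.129676.
  gamma(1) = phi_1 gamma(0) + c_1 = (-0.395)(3.129676) + (1.758) = 0.521778.
For k = 2 (> q): gamma(2) = phi_1 gamma(1) = (-0.395)(0.521778) = -0.206102.
Therefore gamma(2) = -0.2061 (to 4 decimal places).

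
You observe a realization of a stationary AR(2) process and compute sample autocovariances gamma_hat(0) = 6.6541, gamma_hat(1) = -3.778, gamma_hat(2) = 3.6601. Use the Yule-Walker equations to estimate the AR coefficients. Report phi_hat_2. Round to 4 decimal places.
\hat\phi_{2} = 0.3360

The Yule-Walker equations for an AR(p) process read, in matrix form,
  Gamma_p phi = r_p,   with   (Gamma_p)_{ij} = gamma(|i - j|),
                       (r_p)_i = gamma(i),   i,j = 1..p.
Substitute the sample gammas (Toeplitz matrix and right-hand side of size 2):
  Gamma_p = [[6.6541, -3.778], [-3.778, 6.6541]]
  r_p     = [-3.778, 3.6601]
Written out:
  6.6541 phi_1 - 3.778 phi_2 = -3.778
  -3.778 phi_1 + 6.6541 phi_2 = 3.6601
Solve by Cramer's rule:
  det = gamma(0)^2 - gamma(1)^2 = (6.6541)^2 - (-3.778)^2 = 44.27704681 - 14.273284 = 30.00376281
  phi_hat_1 = [gamma(1) gamma(0) - gamma(1) gamma(2)] / det = [(-3.778)(6.6541) - (-3.778)(3.6601)] / 30.00376281 = -11.311332 / 30.00376281 = -0.377
  phi_hat_2 = [gamma(0) gamma(2) - gamma(1)^2] / det = [(6.6541)(3.6601) - (-3.778)^2] / 30.00376281 = 10.08138741 / 30.00376281 = 0.336
So phi_hat = [-0.3770, 0.3360].
Therefore phi_hat_2 = 0.3360.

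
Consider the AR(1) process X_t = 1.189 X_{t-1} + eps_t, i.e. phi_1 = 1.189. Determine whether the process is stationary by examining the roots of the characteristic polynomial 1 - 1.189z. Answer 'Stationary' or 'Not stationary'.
\text{Not stationary}

The AR(p) characteristic polynomial is P(z) = 1 - 1.189z.
Stationarity requires all roots to lie outside the unit circle, i.e. |z| > 1 for every root.
This is linear in z: 1 + (-1.189) z = 0  =>  z = -1/(-1.189) = 0.841043,  |z| = 0.841043.
Moduli of all roots: 0.8410.
All moduli strictly greater than 1? No.
Verdict: Not stationary.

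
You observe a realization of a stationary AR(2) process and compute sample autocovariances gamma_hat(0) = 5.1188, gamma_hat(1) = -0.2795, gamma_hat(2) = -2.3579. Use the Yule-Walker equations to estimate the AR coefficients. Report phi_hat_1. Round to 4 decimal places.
\hat\phi_{1} = -0.0800

The Yule-Walker equations for an AR(p) process read, in matrix form,
  Gamma_p phi = r_p,   with   (Gamma_p)_{ij} = gamma(|i - j|),
                       (r_p)_i = gamma(i),   i,j = 1..p.
Substitute the sample gammas (Toeplitz matrix and right-hand side of size 2):
  Gamma_p = [[5.1188, -0.2795], [-0.2795, 5.1188]]
  r_p     = [-0.2795, -2.3579]
Written out:
  5.1188 phi_1 - 0.2795 phi_2 = -0.2795
  -0.2795 phi_1 + 5.1188 phi_2 = -2.3579
Solve by Cramer's rule:
  det = gamma(0)^2 - gamma(1)^2 = (5.1188)^2 - (-0.2795)^2 = 26.20211344 - 0.07812025 = 26.12399319
  phi_hat_1 = [gamma(1) gamma(0) - gamma(1) gamma(2)] / det = [(-0.2795)(5.1188) - (-0.2795)(-2.3579)] / 26.12399319 = -2.08973765 / 26.12399319 = -0.08
  phi_hat_2 = [gamma(0) gamma(2) - gamma(1)^2] / det = [(5.1188)(-2.3579) - (-0.2795)^2] / 26.12399319 = -12.14773877 / 26.12399319 = -0.465
So phi_hat = [-0.0800, -0.4650].
Therefore phi_hat_1 = -0.0800.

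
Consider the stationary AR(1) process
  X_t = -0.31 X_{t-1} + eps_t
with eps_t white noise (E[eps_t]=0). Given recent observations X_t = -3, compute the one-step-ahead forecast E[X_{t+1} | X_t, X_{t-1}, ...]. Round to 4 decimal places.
E[X_{t+1} \mid \mathcal F_t] = 0.9300

For an AR(p) model X_t = c + sum_i phi_i X_{t-i} + eps_t, the
one-step-ahead conditional mean is
  E[X_{t+1} | X_t, ...] = c + sum_i phi_i X_{t+1-i}.
Substitute known values:
  E[X_{t+1} | ...] = (-0.31) * (-3)
                   = 0.9300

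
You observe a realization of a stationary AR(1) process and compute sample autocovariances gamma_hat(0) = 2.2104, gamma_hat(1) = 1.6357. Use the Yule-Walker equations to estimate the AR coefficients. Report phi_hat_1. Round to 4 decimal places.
\hat\phi_{1} = 0.7400

The Yule-Walker equations for an AR(p) process read, in matrix form,
  Gamma_p phi = r_p,   with   (Gamma_p)_{ij} = gamma(|i - j|),
                       (r_p)_i = gamma(i),   i,j = 1..p.
Substitute the sample gammas (Toeplitz matrix and right-hand side of size 1):
  Gamma_p = [[2.2104]]
  r_p     = [1.6357]
With p = 1 this is the single equation gamma(0) phi_1 = gamma(1):
  phi_hat_1 = gamma(1) / gamma(0) = 1.6357 / 2.2104 = 0.7400.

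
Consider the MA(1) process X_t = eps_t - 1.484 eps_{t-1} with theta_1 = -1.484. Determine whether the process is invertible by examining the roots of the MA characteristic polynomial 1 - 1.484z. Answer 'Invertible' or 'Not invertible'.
\text{Not invertible}

The MA(q) characteristic polynomial is P(z) = 1 - 1.484z.
Invertibility requires all roots to lie outside the unit circle, i.e. |z| > 1 for every root.
This is linear in z: 1 + (-1.484) z = 0  =>  z = -1/(-1.484) = 0.673854,  |z| = 0.673854.
Moduli of all roots: 0.6739.
All moduli strictly greater than 1? No.
Verdict: Not invertible.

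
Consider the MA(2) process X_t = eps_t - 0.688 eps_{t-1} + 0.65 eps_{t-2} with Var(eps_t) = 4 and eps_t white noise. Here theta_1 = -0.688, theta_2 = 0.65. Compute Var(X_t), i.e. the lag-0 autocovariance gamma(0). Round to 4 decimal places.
\gamma(0) = 7.5834

For an MA(q) process X_t = eps_t + sum_i theta_i eps_{t-i} with
Var(eps_t) = sigma^2, the variance is
  gamma(0) = sigma^2 * (1 + sum_i theta_i^2).
  sum_i theta_i^2 = (-0.688)^2 + (0.65)^2 = 0.473344 + 0.4225 = 0.895844.
  gamma(0) = 4 * (1 + 0.895844) = 4 * 1.895844 = 7.583376, which rounds to 7.5834.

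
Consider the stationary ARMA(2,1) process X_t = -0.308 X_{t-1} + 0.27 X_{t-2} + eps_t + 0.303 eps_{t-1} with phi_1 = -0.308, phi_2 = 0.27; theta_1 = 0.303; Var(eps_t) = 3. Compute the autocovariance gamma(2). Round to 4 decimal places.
\gamma(2) = 0.9329

Multiply the model equation by X_{t-k} and take expectations. With theta_0 = psi_0 = 1 and psi_j the MA(infinity) weights, this gives
  gamma(k) - sum_i phi_i gamma(k-i) = c_k,
  c_k = sigma^2 * sum_{j=k..q} theta_j psi_{j-k}   (c_k = 0 for k > q),
using gamma(-m) = gamma(m).
psi-weights needed (psi_j = theta_j + sum_i phi_i psi_{j-i}):
  psi_1 = theta_1 + phi_1 = 0.303 + (-0.308) = -0.005
Right-hand sides:
  c_0 = sigma^2 (1 + theta_1 psi_1) = 3 * (1 + (0.303)(-0.005)) = 3 * 0.998485 = 2.995455
  c_1 = sigma^2 theta_1 = 3 * (0.303) = 0.909
  c_2 = 0
Equations for k = 0, 1, 2 (AR order 2, c_2 = 0):
  (E0) gamma(0) = phi_1 gamma(1) + phi_2 gamma(2) + c_0
  (E1) gamma(1) = phi_1 gamma(0) + phi_2 gamma(1) + c_1
  (E2) gamma(2) = phi_1 gamma(1) + phi_2 gamma(0)
From (E1): gamma(1) = A gamma(0) + B with
  A = phi_1 / (1 - phi_2) = -0.308 / 0.73 = -0.421918,   B = c_1 / (1 - phi_2) = 0.909 / 0.73 = 1.245205.
Insert (E2) into (E0): gamma(0) (1 - phi_2^2) = phi_1 (1 + phi_2) gamma(1) + c_0.
  phi_1 (1 + phi_2) = (-0.308)(1.27) = -0.39116,   1 - phi_2^2 = 0.9271.
Replace gamma(1) by A gamma(0) + B and collect gamma(0):
  gamma(0) [0.9271 - (-0.39116)(-0.421918)] = (-0.39116)(1.245205) + 2.995455
  gamma(0) * 0.762063 = 2.50838
  gamma(0) = 2.50838 / 0.762063 = 3.291567.
  gamma(1) = A gamma(0) + B = (-0.421918)(3.291567) + (1.245205) = -0.143565.
  gamma(2) = phi_1 gamma(1) + phi_2 gamma(0) = (-0.308)(-0.143565) + (0.27)(3.291567) = 0.932941.
Therefore gamma(2) = 0.9329 (to 4 decimal places).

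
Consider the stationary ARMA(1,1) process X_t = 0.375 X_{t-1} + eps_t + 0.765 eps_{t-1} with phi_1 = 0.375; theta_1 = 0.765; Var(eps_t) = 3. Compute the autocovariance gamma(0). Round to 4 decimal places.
\gamma(0) = 7.5368

Multiply the model equation by X_{t-k} and take expectations. With theta_0 = psi_0 = 1 and psi_j the MA(infinity) weights, this gives
  gamma(k) - sum_i phi_i gamma(k-i) = c_k,
  c_k = sigma^2 * sum_{j=k..q} theta_j psi_{j-k}   (c_k = 0 for k > q),
using gamma(-m) = gamma(m).
psi-weights needed (psi_j = theta_j + sum_i phi_i psi_{j-i}):
  psi_1 = theta_1 + phi_1 = 0.765 + (0.375) = 1.14
Right-hand sides:
  c_0 = sigma^2 (1 + theta_1 psi_1) = 3 * (1 + (0.765)(1.14)) = 3 * 1.8721 = 5.6163
  c_1 = sigma^2 theta_1 = 3 * (0.765) = 2.295
  c_2 = 0
Equations for k = 0 and k = 1 (AR order 1):
  gamma(0) = phi_1 gamma(1) + c_0
  gamma(1) = phi_1 gamma(0) + c_1
Substituting the second into the first: gamma(0) (1 - phi_1^2) = c_0 + phi_1 c_1, so
  gamma(0) = (c_0 + phi_1 c_1) / (1 - phi_1^2) = (5.6163 + (0.375)(2.295)) / (1 - (0.375)^2) = 6.476925 / 0.859375 = 7.536785.
Therefore gamma(0) = 7.5368 (to 4 decimal places).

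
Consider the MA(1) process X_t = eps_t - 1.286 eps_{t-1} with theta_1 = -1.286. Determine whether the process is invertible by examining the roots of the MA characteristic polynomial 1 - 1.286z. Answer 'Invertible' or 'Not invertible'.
\text{Not invertible}

The MA(q) characteristic polynomial is P(z) = 1 - 1.286z.
Invertibility requires all roots to lie outside the unit circle, i.e. |z| > 1 for every root.
This is linear in z: 1 + (-1.286) z = 0  =>  z = -1/(-1.286) = 0.777605,  |z| = 0.777605.
Moduli of all roots: 0.7776.
All moduli strictly greater than 1? No.
Verdict: Not invertible.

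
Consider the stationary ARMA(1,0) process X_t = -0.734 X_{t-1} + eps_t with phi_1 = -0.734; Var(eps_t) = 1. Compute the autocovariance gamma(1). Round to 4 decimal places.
\gamma(1) = -1.5913

Multiply the model equation by X_{t-k} and take expectations. With theta_0 = psi_0 = 1 and psi_j the MA(infinity) weights, this gives
  gamma(k) - sum_i phi_i gamma(k-i) = c_k,
  c_k = sigma^2 * sum_{j=k..q} theta_j psi_{j-k}   (c_k = 0 for k > q),
using gamma(-m) = gamma(m).
Pure AR (q = 0): c_0 = sigma^2 = 1, c_k = 0 for k >= 1.
Equations for k = 0 and k = 1 (AR order 1):
  gamma(0) = phi_1 gamma(1) + c_0
  gamma(1) = phi_1 gamma(0) + c_1
Substituting the second into the first: gamma(0) (1 - phi_1^2) = c_0 + phi_1 c_1, so
  gamma(0) = c_0 / (1 - phi_1^2) = 1 / (1 - (-0.734)^2) = 1 / 0.461244 = 2.16805.
  gamma(1) = phi_1 gamma(0) = (-0.734)(2.16805) = -1.591349.
Therefore gamma(1) = -1.5913 (to 4 decimal places).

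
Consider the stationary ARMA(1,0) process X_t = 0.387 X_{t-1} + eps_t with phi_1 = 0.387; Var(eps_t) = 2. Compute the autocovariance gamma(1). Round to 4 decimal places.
\gamma(1) = 0.9103

Multiply the model equation by X_{t-k} and take expectations. With theta_0 = psi_0 = 1 and psi_j the MA(infinity) weights, this gives
  gamma(k) - sum_i phi_i gamma(k-i) = c_k,
  c_k = sigma^2 * sum_{j=k..q} theta_j psi_{j-k}   (c_k = 0 for k > q),
using gamma(-m) = gamma(m).
Pure AR (q = 0): c_0 = sigma^2 = 2, c_k = 0 for k >= 1.
Equations for k = 0 and k = 1 (AR order 1):
  gamma(0) = phi_1 gamma(1) + c_0
  gamma(1) = phi_1 gamma(0) + c_1
Substituting the second into the first: gamma(0) (1 - phi_1^2) = c_0 + phi_1 c_1, so
  gamma(0) = c_0 / (1 - phi_1^2) = 2 / (1 - (0.387)^2) = 2 / 0.850231 = 2.352302.
  gamma(1) = phi_1 gamma(0) = (0.387)(2.352302) = 0.910341.
Therefore gamma(1) = 0.9103 (to 4 decimal places).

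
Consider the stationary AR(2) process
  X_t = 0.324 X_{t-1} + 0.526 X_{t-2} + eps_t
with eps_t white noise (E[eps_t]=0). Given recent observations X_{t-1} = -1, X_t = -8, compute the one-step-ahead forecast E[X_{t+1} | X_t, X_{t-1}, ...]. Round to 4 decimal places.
E[X_{t+1} \mid \mathcal F_t] = -3.1180

For an AR(p) model X_t = c + sum_i phi_i X_{t-i} + eps_t, the
one-step-ahead conditional mean is
  E[X_{t+1} | X_t, ...] = c + sum_i phi_i X_{t+1-i}.
Substitute known values:
  E[X_{t+1} | ...] = (0.324) * (-8) + (0.526) * (-1)
                   = -3.1180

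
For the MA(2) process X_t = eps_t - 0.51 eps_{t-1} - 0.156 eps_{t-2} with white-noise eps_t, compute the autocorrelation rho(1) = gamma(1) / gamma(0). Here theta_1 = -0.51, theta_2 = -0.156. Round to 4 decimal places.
\rho(1) = -0.3351

For an MA(q) process with theta_0 = 1, the autocovariance is
  gamma(k) = sigma^2 * sum_{i=0..q-k} theta_i * theta_{i+k},
and rho(k) = gamma(k) / gamma(0). Sigma^2 cancels.
  numerator   = (1)*(-0.51) + (-0.51)*(-0.156) = -0.43044.
  denominator = (1)^2 + (-0.51)^2 + (-0.156)^2 = 1.284436.
  rho(1) = -0.43044 / 1.284436 = -0.3351.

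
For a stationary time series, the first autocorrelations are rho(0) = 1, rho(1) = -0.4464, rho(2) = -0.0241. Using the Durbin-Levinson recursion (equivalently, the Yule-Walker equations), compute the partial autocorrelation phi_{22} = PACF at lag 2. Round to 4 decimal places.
\phi_{22} = -0.2790

The PACF at lag k is phi_{kk}, the last component of the solution
to the Yule-Walker system G_k phi = r_k where
  (G_k)_{ij} = rho(|i - j|), (r_k)_i = rho(i), i,j = 1..k.
Equivalently, Durbin-Levinson gives phi_{kk} iteratively:
  phi_{11} = rho(1)
  phi_{kk} = [rho(k) - sum_{j=1..k-1} phi_{k-1,j} rho(k-j)]
            / [1 - sum_{j=1..k-1} phi_{k-1,j} rho(j)],
  phi_{k,j} = phi_{k-1,j} - phi_{kk} phi_{k-1,k-j},  j = 1..k-1.
Step k = 1:
  phi_11 = rho(1) = -0.4464.
Step k = 2:
  phi_22 = [rho(2) - phi_11 rho(1)] / [1 - phi_11 rho(1)] = [-0.0241 - (-0.4464)(-0.4464)] / [1 - (-0.4464)(-0.4464)]
         = -0.22337296 / 0.80072704 = -0.279.
Therefore phi_{22} = -0.2790.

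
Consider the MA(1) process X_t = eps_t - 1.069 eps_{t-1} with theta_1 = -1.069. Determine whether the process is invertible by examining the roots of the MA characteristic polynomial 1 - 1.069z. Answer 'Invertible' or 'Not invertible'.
\text{Not invertible}

The MA(q) characteristic polynomial is P(z) = 1 - 1.069z.
Invertibility requires all roots to lie outside the unit circle, i.e. |z| > 1 for every root.
This is linear in z: 1 + (-1.069) z = 0  =>  z = -1/(-1.069) = 0.935454,  |z| = 0.935454.
Moduli of all roots: 0.9355.
All moduli strictly greater than 1? No.
Verdict: Not invertible.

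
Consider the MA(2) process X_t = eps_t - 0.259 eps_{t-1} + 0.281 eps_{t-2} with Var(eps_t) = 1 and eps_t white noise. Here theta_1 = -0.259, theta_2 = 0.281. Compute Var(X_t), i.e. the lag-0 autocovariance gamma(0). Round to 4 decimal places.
\gamma(0) = 1.1460

For an MA(q) process X_t = eps_t + sum_i theta_i eps_{t-i} with
Var(eps_t) = sigma^2, the variance is
  gamma(0) = sigma^2 * (1 + sum_i theta_i^2).
  sum_i theta_i^2 = (-0.259)^2 + (0.281)^2 = 0.067081 + 0.078961 = 0.146042.
  gamma(0) = 1 * (1 + 0.146042) = 1 * 1.146042 = 1.146042, which rounds to 1.1460.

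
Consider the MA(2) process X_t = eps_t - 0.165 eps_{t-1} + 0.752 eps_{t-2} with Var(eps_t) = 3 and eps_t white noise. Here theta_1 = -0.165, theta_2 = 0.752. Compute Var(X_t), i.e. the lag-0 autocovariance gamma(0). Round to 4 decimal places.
\gamma(0) = 4.7782

For an MA(q) process X_t = eps_t + sum_i theta_i eps_{t-i} with
Var(eps_t) = sigma^2, the variance is
  gamma(0) = sigma^2 * (1 + sum_i theta_i^2).
  sum_i theta_i^2 = (-0.165)^2 + (0.752)^2 = 0.027225 + 0.565504 = 0.592729.
  gamma(0) = 3 * (1 + 0.592729) = 3 * 1.592729 = 4.778187, which rounds to 4.7782.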